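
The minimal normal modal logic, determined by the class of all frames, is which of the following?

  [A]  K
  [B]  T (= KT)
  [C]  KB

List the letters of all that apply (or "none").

A

(A) K is determined by exactly this class.
(B) T (= KT) is determined by the class of reflexive frames.
(C) KB is determined by the class of symmetric frames.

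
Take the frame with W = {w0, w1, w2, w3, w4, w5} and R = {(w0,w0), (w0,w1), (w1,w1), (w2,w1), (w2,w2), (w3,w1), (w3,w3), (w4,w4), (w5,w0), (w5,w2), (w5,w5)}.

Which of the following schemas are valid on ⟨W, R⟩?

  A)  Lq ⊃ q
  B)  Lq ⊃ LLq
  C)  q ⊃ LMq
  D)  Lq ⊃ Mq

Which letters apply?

A, D

R is reflexive: each world relates to itself.
R is not symmetric: w0 R w1 but not w1 R w0.
R is not transitive: w5 R w0 and w0 R w1 but not w5 R w1.
R is serial: every world has an R-successor.
(A) axiom T: valid iff R is reflexive. R is reflexive — valid.
(B) Lq ⊃ LLq is axiom 4, which corresponds to transitivity. R is not transitive — not valid.
(C) q ⊃ LMq is axiom B, which corresponds to symmetry. R is not symmetric — not valid.
(D) Lq ⊃ Mq (axiom D) characterises the serial frames. R is serial — valid.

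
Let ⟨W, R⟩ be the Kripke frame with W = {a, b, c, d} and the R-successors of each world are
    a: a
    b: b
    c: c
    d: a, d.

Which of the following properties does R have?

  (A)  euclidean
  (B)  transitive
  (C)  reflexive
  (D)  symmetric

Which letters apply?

(A) not euclidean: d R a and d R d but not a R d.
(B) transitive: R is closed under composition.
(C) reflexive: each world relates to itself.
(D) not symmetric: d R a but not a R d.

B, C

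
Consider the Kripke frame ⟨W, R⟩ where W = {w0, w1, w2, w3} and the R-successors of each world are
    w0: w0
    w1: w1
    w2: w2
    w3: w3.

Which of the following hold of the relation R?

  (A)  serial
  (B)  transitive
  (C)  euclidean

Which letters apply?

(A) serial: every world has an R-successor.
(B) transitive: R is closed under composition.
(C) euclidean: any two R-successors of the same world are R-related.

A, B, C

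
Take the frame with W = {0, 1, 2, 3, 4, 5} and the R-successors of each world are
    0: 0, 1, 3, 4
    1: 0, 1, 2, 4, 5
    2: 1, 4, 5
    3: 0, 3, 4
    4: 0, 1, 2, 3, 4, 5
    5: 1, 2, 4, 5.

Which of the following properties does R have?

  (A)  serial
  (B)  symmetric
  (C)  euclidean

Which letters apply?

A, B

(A) serial: every world has an R-successor.
(B) symmetric: every R-edge is matched by its reverse.
(C) not euclidean: 0 R 1 and 0 R 3 but not 1 R 3.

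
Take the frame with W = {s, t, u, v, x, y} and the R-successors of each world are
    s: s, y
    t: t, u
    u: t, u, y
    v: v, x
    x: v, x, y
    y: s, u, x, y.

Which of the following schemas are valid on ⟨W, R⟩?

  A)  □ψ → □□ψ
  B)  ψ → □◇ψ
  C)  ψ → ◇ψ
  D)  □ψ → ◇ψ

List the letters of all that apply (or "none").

B, C, D

R is reflexive: each world relates to itself.
R is symmetric: every R-edge is matched by its reverse.
R is not transitive: s R y and y R u but not s R u.
R is serial: every world has an R-successor.
(A) □ψ → □□ψ (axiom 4) characterises the transitive frames. R is not transitive — not valid.
(B) ψ → □◇ψ (axiom B) characterises the symmetric frames. R is symmetric — valid.
(C) ψ → ◇ψ (the dual of axiom T) characterises the reflexive frames. R is reflexive — valid.
(D) □ψ → ◇ψ (axiom D) characterises the serial frames. R is serial — valid.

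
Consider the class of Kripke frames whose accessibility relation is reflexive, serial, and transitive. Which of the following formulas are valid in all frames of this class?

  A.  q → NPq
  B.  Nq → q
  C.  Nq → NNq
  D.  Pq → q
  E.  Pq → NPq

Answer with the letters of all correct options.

B, C

(A) axiom B: valid iff R is symmetric. Such an R need not be symmetric — not valid.
(B) Nq → q (axiom T) characterises the reflexive frames. Every such R is reflexive — valid.
(C) axiom 4: valid iff R is transitive. Every such R is transitive — valid.
(D) Pq → q is the converse of T; it holds exactly when R ⊆ identity. Such an R need not be a subset of the identity — not valid.
(E) Pq → NPq is axiom 5; it is valid on a frame exactly when R is euclidean. Such an R need not be euclidean, so not valid.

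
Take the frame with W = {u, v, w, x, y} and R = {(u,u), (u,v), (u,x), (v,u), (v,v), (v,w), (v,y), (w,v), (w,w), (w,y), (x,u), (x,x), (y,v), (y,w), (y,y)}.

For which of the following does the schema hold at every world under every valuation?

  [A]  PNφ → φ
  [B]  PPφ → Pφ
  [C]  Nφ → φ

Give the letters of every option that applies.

A, C

R is reflexive: each world relates to itself.
R is symmetric: every R-edge is matched by its reverse.
R is not transitive: u R v and v R w but not u R w.
(A) PNφ → φ (the dual of axiom B) characterises the symmetric frames. R is symmetric — valid.
(B) PPφ → Pφ is the dual of axiom 4; it is valid on a frame exactly when R is transitive. R is not transitive, so not valid.
(C) Nφ → φ is axiom T; it is valid on a frame exactly when R is reflexive. R is reflexive, so valid.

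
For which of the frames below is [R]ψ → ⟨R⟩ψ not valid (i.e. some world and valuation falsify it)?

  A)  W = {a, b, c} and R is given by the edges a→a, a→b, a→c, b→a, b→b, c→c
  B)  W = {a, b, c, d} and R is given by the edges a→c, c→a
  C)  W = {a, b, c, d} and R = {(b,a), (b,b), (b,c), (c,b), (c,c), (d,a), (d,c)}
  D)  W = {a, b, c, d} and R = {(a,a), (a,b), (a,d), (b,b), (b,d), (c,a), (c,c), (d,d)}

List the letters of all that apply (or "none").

B, C

The schema [R]ψ → ⟨R⟩ψ is axiom D; it is valid on a frame iff R is serial.
(A) R is serial (every world has an R-successor), so the schema is valid here.
(B) R is not serial (b has no R-successor), so the schema fails here.
(C) R is not serial (a has no R-successor), so the schema fails here.
(D) R is serial (every world has an R-successor), so the schema is valid here.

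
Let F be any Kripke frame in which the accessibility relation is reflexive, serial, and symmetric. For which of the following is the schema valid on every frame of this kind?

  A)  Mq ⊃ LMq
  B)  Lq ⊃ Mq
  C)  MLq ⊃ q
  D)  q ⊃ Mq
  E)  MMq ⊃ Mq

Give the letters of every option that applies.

B, C, D

(A) Mq ⊃ LMq is axiom 5, which corresponds to the euclidean property. Such an R need not be euclidean — not valid.
(B) Lq ⊃ Mq is axiom D; it is valid on a frame exactly when R is serial. Every such R is serial, so valid.
(C) MLq ⊃ q is the dual of axiom B; it is valid on a frame exactly when R is symmetric. Every such R is symmetric, so valid.
(D) q ⊃ Mq is the dual of axiom T; it is valid on a frame exactly when R is reflexive. Every such R is reflexive, so valid.
(E) MMq ⊃ Mq is the dual of axiom 4; it is valid on a frame exactly when R is transitive. Such an R need not be transitive, so not valid.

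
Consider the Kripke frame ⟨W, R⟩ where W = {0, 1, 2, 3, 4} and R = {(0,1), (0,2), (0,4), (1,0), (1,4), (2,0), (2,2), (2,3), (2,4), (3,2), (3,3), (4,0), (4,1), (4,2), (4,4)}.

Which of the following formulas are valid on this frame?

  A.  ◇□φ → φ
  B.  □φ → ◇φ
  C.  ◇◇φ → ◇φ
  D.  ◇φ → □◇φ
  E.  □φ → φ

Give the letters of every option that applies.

A, B

R is not reflexive: not 0 R 0.
R is symmetric: every R-edge is matched by its reverse.
R is not transitive: 0 R 1 and 1 R 0 but not 0 R 0.
R is not euclidean: 0 R 1 and 0 R 2 but not 1 R 2.
R is serial: every world has an R-successor.
(A) ◇□φ → φ (the dual of axiom B) characterises the symmetric frames. R is symmetric — valid.
(B) □φ → ◇φ is axiom D, which corresponds to seriality. R is serial — valid.
(C) ◇◇φ → ◇φ is the dual of axiom 4; it is valid on a frame exactly when R is transitive. R is not transitive, so not valid.
(D) axiom 5: valid iff R is euclidean. R is not euclidean — not valid.
(E) axiom T: valid iff R is reflexive. R is not reflexive — not valid.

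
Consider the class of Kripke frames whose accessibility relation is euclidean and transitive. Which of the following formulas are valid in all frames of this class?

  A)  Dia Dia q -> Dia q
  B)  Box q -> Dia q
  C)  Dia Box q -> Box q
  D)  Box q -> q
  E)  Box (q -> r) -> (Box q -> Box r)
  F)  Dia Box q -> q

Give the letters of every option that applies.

A, C, E

(A) Dia Dia q -> Dia q is the dual of axiom 4, which corresponds to transitivity. Every such R is transitive — valid.
(B) Box q -> Dia q is axiom D; it is valid on a frame exactly when R is serial. Such an R need not be serial, so not valid.
(C) Dia Box q -> Box q is the dual of axiom 5; it is valid on a frame exactly when R is euclidean. Every such R is euclidean, so valid.
(D) axiom T: valid iff R is reflexive. Such an R need not be reflexive — not valid.
(E) Box (q -> r) -> (Box q -> Box r) is the K axiom; it holds on all frames — valid.
(F) Dia Box q -> q is the dual of axiom B; it is valid on a frame exactly when R is symmetric. Such an R need not be symmetric, so not valid.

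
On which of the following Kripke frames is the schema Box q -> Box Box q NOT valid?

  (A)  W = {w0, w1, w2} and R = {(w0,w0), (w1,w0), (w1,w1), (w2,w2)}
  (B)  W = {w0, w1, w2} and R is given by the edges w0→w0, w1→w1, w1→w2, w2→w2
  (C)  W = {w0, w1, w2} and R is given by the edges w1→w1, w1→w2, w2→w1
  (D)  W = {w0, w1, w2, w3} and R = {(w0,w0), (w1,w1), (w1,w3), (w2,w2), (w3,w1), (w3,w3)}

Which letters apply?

The schema Box q -> Box Box q is axiom 4; it is valid on a frame iff R is transitive.
(A) R is transitive (R is closed under composition), so the schema is valid here.
(B) R is transitive (R is closed under composition), so the schema is valid here.
(C) R is not transitive (w2 R w1 and w1 R w2 but not w2 R w2), so the schema fails here.
(D) R is transitive (R is closed under composition), so the schema is valid here.

C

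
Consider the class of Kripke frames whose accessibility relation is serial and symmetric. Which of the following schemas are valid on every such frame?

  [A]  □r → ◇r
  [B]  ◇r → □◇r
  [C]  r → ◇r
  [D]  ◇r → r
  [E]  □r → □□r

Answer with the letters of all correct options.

A

(A) □r → ◇r is axiom D, which corresponds to seriality. Every such R is serial — valid.
(B) ◇r → □◇r (axiom 5) characterises the euclidean frames. Such an R need not be euclidean — not valid.
(C) r → ◇r is the dual of axiom T, which corresponds to reflexivity. Such an R need not be reflexive — not valid.
(D) ◇r → r (the converse of T) corresponds to R being a subset of the identity. Such an R need not be a subset of the identity, so not valid.
(E) □r → □□r (axiom 4) characterises the transitive frames. Such an R need not be transitive — not valid.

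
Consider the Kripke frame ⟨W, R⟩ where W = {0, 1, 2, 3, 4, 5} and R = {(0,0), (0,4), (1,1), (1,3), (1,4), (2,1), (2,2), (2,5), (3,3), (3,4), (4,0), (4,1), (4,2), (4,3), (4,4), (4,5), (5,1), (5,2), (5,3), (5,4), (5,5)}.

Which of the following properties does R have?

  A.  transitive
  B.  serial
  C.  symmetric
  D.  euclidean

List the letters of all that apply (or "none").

B

(A) not transitive: 0 R 4 and 4 R 1 but not 0 R 1.
(B) serial: every world has an R-successor.
(C) not symmetric: 1 R 3 but not 3 R 1.
(D) not euclidean: 1 R 3 and 1 R 1 but not 3 R 1.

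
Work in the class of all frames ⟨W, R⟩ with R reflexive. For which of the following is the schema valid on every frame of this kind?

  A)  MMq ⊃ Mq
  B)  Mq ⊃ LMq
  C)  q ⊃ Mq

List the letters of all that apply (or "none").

A reflexive relation is serial.
(A) MMq ⊃ Mq (the dual of axiom 4) characterises the transitive frames. Such an R need not be transitive — not valid.
(B) Mq ⊃ LMq is axiom 5, which corresponds to the euclidean property. Such an R need not be euclidean — not valid.
(C) the dual of axiom T: valid iff R is reflexive. Every such R is reflexive — valid.

C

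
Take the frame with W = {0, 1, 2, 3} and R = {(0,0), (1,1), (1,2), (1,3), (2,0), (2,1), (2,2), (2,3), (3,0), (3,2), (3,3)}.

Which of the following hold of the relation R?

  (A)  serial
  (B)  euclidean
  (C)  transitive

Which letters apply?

A

(A) serial: every world has an R-successor.
(B) not euclidean: 1 R 3 and 1 R 1 but not 3 R 1.
(C) not transitive: 1 R 2 and 2 R 0 but not 1 R 0.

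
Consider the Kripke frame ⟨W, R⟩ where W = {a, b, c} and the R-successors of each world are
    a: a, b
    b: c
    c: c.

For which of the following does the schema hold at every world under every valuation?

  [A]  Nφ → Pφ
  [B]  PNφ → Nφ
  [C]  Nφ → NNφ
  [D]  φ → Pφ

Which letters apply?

A

R is not reflexive: not b R b.
R is not transitive: a R b and b R c but not a R c.
R is not euclidean: a R b and a R a but not b R a.
R is serial: every world has an R-successor.
(A) axiom D: valid iff R is serial. R is serial — valid.
(B) PNφ → Nφ is the dual of axiom 5, which corresponds to the euclidean property. R is not euclidean — not valid.
(C) Nφ → NNφ (axiom 4) characterises the transitive frames. R is not transitive — not valid.
(D) the dual of axiom T: valid iff R is reflexive. R is not reflexive — not valid.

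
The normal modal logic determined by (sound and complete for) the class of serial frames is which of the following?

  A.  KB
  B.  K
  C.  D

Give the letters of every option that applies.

(A) KB is determined by the class of symmetric frames.
(B) K is determined by the class of arbitrary frames.
(C) D is determined by exactly this class.

C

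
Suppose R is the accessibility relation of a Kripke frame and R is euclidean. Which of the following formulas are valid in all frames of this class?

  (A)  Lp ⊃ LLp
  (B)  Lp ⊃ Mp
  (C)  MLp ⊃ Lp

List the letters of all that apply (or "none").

C

(A) Lp ⊃ LLp (axiom 4) characterises the transitive frames. Such an R need not be transitive — not valid.
(B) Lp ⊃ Mp (axiom D) characterises the serial frames. Such an R need not be serial — not valid.
(C) MLp ⊃ Lp is the dual of axiom 5; it is valid on a frame exactly when R is euclidean. Every such R is euclidean, so valid.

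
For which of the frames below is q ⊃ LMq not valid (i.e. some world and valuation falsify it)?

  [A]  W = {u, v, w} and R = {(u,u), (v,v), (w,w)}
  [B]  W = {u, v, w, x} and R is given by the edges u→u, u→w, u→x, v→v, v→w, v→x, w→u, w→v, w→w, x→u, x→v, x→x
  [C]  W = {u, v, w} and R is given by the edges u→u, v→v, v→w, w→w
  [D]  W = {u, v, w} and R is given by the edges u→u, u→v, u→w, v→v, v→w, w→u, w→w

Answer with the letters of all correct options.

C, D

The schema q ⊃ LMq is axiom B; it is valid on a frame iff R is symmetric.
(A) R is symmetric (every R-edge is matched by its reverse), so the schema is valid here.
(B) R is symmetric (every R-edge is matched by its reverse), so the schema is valid here.
(C) R is not symmetric (v R w but not w R v), so the schema fails here.
(D) R is not symmetric (u R v but not v R u), so the schema fails here.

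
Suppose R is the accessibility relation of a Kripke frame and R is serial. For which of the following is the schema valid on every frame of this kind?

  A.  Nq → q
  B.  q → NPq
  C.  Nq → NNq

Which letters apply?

none

(A) Nq → q (axiom T) characterises the reflexive frames. Such an R need not be reflexive — not valid.
(B) q → NPq (axiom B) characterises the symmetric frames. Such an R need not be symmetric — not valid.
(C) Nq → NNq is axiom 4, which corresponds to transitivity. Such an R need not be transitive — not valid.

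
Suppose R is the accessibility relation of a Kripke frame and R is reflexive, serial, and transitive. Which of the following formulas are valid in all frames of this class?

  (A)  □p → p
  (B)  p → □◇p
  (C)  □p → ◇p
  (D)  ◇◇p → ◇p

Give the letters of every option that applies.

(A) axiom T: valid iff R is reflexive. Every such R is reflexive — valid.
(B) p → □◇p is axiom B, which corresponds to symmetry. Such an R need not be symmetric — not valid.
(C) □p → ◇p (axiom D) characterises the serial frames. Every such R is serial — valid.
(D) ◇◇p → ◇p is the dual of axiom 4; it is valid on a frame exactly when R is transitive. Every such R is transitive, so valid.

A, C, D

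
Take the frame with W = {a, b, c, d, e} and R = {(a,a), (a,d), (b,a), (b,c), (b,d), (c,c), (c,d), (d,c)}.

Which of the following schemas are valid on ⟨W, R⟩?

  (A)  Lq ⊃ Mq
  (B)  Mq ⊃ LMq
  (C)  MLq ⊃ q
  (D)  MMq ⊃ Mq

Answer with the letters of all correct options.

none

R is not symmetric: a R d but not d R a.
R is not transitive: a R d and d R c but not a R c.
R is not euclidean: a R d and a R a but not d R a.
R is not serial: e has no R-successor.
(A) axiom D: valid iff R is serial. R is not serial — not valid.
(B) Mq ⊃ LMq is axiom 5, which corresponds to the euclidean property. R is not euclidean — not valid.
(C) the dual of axiom B: valid iff R is symmetric. R is not symmetric — not valid.
(D) MMq ⊃ Mq (the dual of axiom 4) characterises the transitive frames. R is not transitive — not valid.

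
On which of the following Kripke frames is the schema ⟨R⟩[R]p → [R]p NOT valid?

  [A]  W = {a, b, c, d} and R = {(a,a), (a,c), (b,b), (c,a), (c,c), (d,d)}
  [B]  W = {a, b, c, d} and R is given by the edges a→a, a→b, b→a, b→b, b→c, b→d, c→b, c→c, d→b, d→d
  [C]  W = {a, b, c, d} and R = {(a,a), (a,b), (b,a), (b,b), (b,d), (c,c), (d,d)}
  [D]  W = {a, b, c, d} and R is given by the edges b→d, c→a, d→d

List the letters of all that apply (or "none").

B, C, D

The schema ⟨R⟩[R]p → [R]p is the dual of axiom 5; it is valid on a frame iff R is euclidean.
(A) R is euclidean (any two R-successors of the same world are R-related), so the schema is valid here.
(B) R is not euclidean (b R a and b R c but not a R c), so the schema fails here.
(C) R is not euclidean (b R a and b R d but not a R d), so the schema fails here.
(D) R is not euclidean (c R a and c R a but not a R a), so the schema fails here.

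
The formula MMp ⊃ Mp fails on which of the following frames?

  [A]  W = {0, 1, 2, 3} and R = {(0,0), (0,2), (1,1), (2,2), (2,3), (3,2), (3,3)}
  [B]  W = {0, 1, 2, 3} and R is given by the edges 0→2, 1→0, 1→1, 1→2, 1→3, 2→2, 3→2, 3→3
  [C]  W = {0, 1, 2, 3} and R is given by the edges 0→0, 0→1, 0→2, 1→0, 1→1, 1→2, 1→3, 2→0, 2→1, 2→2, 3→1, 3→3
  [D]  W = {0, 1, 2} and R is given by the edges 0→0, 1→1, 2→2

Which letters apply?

The schema MMp ⊃ Mp is the dual of axiom 4; it is valid on a frame iff R is transitive.
(A) R is not transitive (0 R 2 and 2 R 3 but not 0 R 3), so the schema fails here.
(B) R is transitive (R is closed under composition), so the schema is valid here.
(C) R is not transitive (0 R 1 and 1 R 3 but not 0 R 3), so the schema fails here.
(D) R is transitive (R is closed under composition), so the schema is valid here.

A, C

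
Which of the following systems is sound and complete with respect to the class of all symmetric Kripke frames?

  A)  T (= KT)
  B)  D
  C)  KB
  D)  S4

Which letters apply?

(A) T (= KT) is determined by the class of reflexive frames.
(B) D is determined by the class of serial frames.
(C) KB is determined by exactly this class.
(D) S4 is determined by the class of reflexive and transitive frames.

C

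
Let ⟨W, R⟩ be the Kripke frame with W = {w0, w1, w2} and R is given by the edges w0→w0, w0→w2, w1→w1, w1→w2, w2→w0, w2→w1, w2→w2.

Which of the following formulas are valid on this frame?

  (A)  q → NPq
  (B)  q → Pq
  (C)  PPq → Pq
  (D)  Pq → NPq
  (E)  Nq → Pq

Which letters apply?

R is reflexive: each world relates to itself.
R is symmetric: every R-edge is matched by its reverse.
R is not transitive: w0 R w2 and w2 R w1 but not w0 R w1.
R is not euclidean: w2 R w0 and w2 R w1 but not w0 R w1.
R is serial: every world has an R-successor.
(A) q → NPq (axiom B) characterises the symmetric frames. R is symmetric — valid.
(B) q → Pq is the dual of axiom T, which corresponds to reflexivity. R is reflexive — valid.
(C) PPq → Pq is the dual of axiom 4, which corresponds to transitivity. R is not transitive — not valid.
(D) axiom 5: valid iff R is euclidean. R is not euclidean — not valid.
(E) axiom D: valid iff R is serial. R is serial — valid.

A, B, E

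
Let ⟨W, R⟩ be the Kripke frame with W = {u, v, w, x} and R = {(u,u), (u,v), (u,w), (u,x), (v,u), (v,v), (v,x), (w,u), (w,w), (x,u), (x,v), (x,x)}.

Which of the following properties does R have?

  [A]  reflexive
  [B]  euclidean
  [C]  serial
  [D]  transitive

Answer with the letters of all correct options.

A, C

(A) reflexive: each world relates to itself.
(B) not euclidean: u R v and u R w but not v R w.
(C) serial: every world has an R-successor.
(D) not transitive: v R u and u R w but not v R w.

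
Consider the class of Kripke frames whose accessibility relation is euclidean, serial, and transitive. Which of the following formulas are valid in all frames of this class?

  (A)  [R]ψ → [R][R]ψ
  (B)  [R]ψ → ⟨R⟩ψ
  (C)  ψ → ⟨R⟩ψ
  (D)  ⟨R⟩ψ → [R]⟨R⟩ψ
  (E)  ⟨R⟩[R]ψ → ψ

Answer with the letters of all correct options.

A, B, D

(A) [R]ψ → [R][R]ψ is axiom 4, which corresponds to transitivity. Every such R is transitive — valid.
(B) [R]ψ → ⟨R⟩ψ is axiom D; it is valid on a frame exactly when R is serial. Every such R is serial, so valid.
(C) the dual of axiom T: valid iff R is reflexive. Such an R need not be reflexive — not valid.
(D) ⟨R⟩ψ → [R]⟨R⟩ψ (axiom 5) characterises the euclidean frames. Every such R is euclidean — valid.
(E) the dual of axiom B: valid iff R is symmetric. Such an R need not be symmetric — not valid.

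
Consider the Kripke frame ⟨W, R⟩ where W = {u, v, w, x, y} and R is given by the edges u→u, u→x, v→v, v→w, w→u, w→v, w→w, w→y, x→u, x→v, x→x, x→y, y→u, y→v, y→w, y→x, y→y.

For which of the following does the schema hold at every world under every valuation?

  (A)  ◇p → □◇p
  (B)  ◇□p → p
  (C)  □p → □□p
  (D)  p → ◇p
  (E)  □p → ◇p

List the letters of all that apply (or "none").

R is reflexive: each world relates to itself.
R is not symmetric: w R u but not u R w.
R is not transitive: u R x and x R v but not u R v.
R is not euclidean: w R u and w R v but not u R v.
R is serial: every world has an R-successor.
(A) ◇p → □◇p (axiom 5) characterises the euclidean frames. R is not euclidean — not valid.
(B) ◇□p → p is the dual of axiom B, which corresponds to symmetry. R is not symmetric — not valid.
(C) axiom 4: valid iff R is transitive. R is not transitive — not valid.
(D) p → ◇p is the dual of axiom T, which corresponds to reflexivity. R is reflexive — valid.
(E) axiom D: valid iff R is serial. R is serial — valid.

D, E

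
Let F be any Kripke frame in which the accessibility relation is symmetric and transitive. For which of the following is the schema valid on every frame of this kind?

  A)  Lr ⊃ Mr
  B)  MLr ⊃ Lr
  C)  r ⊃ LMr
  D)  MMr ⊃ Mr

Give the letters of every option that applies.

A symmetric transitive relation is euclidean (uRv and uRw give vRu by symmetry, then vRw by transitivity).
(A) Lr ⊃ Mr is axiom D; it is valid on a frame exactly when R is serial. Such an R need not be serial, so not valid.
(B) MLr ⊃ Lr is the dual of axiom 5; it is valid on a frame exactly when R is euclidean. Every such R is euclidean, so valid.
(C) r ⊃ LMr is axiom B; it is valid on a frame exactly when R is symmetric. Every such R is symmetric, so valid.
(D) the dual of axiom 4: valid iff R is transitive. Every such R is transitive — valid.

B, C, D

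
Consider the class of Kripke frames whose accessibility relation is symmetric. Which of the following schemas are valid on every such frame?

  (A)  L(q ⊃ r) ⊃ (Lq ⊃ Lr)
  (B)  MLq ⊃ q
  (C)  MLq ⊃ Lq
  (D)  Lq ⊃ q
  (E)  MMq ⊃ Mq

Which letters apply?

A, B

(A) this is just K, valid on every normal frame.
(B) the dual of axiom B: valid iff R is symmetric. Every such R is symmetric — valid.
(C) MLq ⊃ Lq (the dual of axiom 5) characterises the euclidean frames. Such an R need not be euclidean — not valid.
(D) Lq ⊃ q is axiom T, which corresponds to reflexivity. Such an R need not be reflexive — not valid.
(E) MMq ⊃ Mq is the dual of axiom 4; it is valid on a frame exactly when R is transitive. Such an R need not be transitive, so not valid.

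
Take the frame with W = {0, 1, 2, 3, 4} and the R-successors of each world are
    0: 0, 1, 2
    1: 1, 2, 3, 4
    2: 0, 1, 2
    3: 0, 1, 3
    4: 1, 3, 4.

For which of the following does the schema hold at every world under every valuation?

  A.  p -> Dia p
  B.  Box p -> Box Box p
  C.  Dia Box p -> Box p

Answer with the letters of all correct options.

A

R is reflexive: each world relates to itself.
R is not transitive: 0 R 1 and 1 R 3 but not 0 R 3.
R is not euclidean: 0 R 1 and 0 R 0 but not 1 R 0.
(A) p -> Dia p is the dual of axiom T, which corresponds to reflexivity. R is reflexive — valid.
(B) axiom 4: valid iff R is transitive. R is not transitive — not valid.
(C) Dia Box p -> Box p is the dual of axiom 5; it is valid on a frame exactly when R is euclidean. R is not euclidean, so not valid.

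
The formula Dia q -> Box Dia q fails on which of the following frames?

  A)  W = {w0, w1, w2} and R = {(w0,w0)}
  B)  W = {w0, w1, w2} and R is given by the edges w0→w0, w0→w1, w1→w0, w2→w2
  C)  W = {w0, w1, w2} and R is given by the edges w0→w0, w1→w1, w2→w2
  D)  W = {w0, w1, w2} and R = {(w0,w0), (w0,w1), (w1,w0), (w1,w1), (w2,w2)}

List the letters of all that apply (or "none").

B

The schema Dia q -> Box Dia q is axiom 5; it is valid on a frame iff R is euclidean.
(A) R is euclidean (any two R-successors of the same world are R-related), so the schema is valid here.
(B) R is not euclidean (w0 R w1 and w0 R w1 but not w1 R w1), so the schema fails here.
(C) R is euclidean (any two R-successors of the same world are R-related), so the schema is valid here.
(D) R is euclidean (any two R-successors of the same world are R-related), so the schema is valid here.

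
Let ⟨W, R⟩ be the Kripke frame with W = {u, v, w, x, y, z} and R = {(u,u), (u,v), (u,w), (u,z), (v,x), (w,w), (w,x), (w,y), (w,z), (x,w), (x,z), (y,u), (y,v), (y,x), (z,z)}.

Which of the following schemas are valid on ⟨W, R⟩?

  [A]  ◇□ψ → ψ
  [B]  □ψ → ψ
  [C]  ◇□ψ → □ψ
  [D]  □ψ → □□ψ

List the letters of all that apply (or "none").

none

R is not reflexive: not v R v.
R is not symmetric: u R v but not v R u.
R is not transitive: u R v and v R x but not u R x.
R is not euclidean: u R v and u R u but not v R u.
(A) ◇□ψ → ψ is the dual of axiom B, which corresponds to symmetry. R is not symmetric — not valid.
(B) □ψ → ψ is axiom T, which corresponds to reflexivity. R is not reflexive — not valid.
(C) the dual of axiom 5: valid iff R is euclidean. R is not euclidean — not valid.
(D) □ψ → □□ψ is axiom 4, which corresponds to transitivity. R is not transitive — not valid.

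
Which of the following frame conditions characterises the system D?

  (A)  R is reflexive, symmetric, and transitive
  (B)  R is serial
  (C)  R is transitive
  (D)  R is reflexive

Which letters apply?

(A) this class determines S5, not D.
(B) D is sound and complete for exactly this class.
(C) this class determines K4, not D.
(D) this class determines T (= KT), not D.

B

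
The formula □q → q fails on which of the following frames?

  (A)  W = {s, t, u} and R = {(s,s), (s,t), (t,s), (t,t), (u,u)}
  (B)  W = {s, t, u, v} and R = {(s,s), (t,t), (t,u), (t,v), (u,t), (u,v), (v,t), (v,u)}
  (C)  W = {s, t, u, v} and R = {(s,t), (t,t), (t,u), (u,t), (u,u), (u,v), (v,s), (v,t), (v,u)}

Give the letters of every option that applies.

B, C

The schema □q → q is axiom T; it is valid on a frame iff R is reflexive.
(A) R is reflexive (each world relates to itself), so the schema is valid here.
(B) R is not reflexive (not u R u), so the schema fails here.
(C) R is not reflexive (not s R s), so the schema fails here.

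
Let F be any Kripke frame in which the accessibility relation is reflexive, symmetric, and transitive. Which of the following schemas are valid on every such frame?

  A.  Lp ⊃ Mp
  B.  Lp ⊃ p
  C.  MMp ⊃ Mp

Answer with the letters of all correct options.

A, B, C

A relation that is reflexive, symmetric, and transitive is also euclidean and serial.
(A) Lp ⊃ Mp is axiom D; it is valid on a frame exactly when R is serial. Every such R is serial, so valid.
(B) Lp ⊃ p (axiom T) characterises the reflexive frames. Every such R is reflexive — valid.
(C) MMp ⊃ Mp is the dual of axiom 4, which corresponds to transitivity. Every such R is transitive — valid.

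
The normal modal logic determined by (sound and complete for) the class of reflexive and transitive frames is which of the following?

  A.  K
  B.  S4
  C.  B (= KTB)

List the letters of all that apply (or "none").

(A) K is determined by the class of arbitrary frames.
(B) S4 is determined by exactly this class.
(C) B (= KTB) is determined by the class of reflexive and symmetric frames.

B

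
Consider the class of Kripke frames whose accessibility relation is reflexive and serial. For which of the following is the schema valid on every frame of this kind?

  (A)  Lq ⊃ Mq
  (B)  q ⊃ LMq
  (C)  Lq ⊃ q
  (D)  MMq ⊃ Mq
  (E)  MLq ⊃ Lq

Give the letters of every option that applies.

(A) Lq ⊃ Mq (axiom D) characterises the serial frames. Every such R is serial — valid.
(B) q ⊃ LMq is axiom B; it is valid on a frame exactly when R is symmetric. Such an R need not be symmetric, so not valid.
(C) Lq ⊃ q is axiom T, which corresponds to reflexivity. Every such R is reflexive — valid.
(D) MMq ⊃ Mq (the dual of axiom 4) characterises the transitive frames. Such an R need not be transitive — not valid.
(E) the dual of axiom 5: valid iff R is euclidean. Such an R need not be euclidean — not valid.

A, C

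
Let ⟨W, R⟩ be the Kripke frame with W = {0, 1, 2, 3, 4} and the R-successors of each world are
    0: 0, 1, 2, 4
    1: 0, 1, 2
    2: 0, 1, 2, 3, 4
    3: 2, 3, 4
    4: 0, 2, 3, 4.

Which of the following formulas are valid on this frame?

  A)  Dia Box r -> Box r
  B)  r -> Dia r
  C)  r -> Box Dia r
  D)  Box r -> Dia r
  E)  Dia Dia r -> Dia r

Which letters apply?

B, C, D

R is reflexive: each world relates to itself.
R is symmetric: every R-edge is matched by its reverse.
R is not transitive: 0 R 2 and 2 R 3 but not 0 R 3.
R is not euclidean: 0 R 1 and 0 R 4 but not 1 R 4.
R is serial: every world has an R-successor.
(A) Dia Box r -> Box r is the dual of axiom 5, which corresponds to the euclidean property. R is not euclidean — not valid.
(B) the dual of axiom T: valid iff R is reflexive. R is reflexive — valid.
(C) r -> Box Dia r (axiom B) characterises the symmetric frames. R is symmetric — valid.
(D) Box r -> Dia r (axiom D) characterises the serial frames. R is serial — valid.
(E) Dia Dia r -> Dia r is the dual of axiom 4; it is valid on a frame exactly when R is transitive. R is not transitive, so not valid.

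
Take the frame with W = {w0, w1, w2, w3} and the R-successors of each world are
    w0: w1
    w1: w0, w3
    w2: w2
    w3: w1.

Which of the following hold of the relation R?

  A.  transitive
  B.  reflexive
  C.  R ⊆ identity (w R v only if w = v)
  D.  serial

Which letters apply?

(A) not transitive: w0 R w1 and w1 R w0 but not w0 R w0.
(B) not reflexive: not w0 R w0.
(C) not ⊆ identity: w0 R w1 with w0 ≠ w1.
(D) serial: every world has an R-successor.

D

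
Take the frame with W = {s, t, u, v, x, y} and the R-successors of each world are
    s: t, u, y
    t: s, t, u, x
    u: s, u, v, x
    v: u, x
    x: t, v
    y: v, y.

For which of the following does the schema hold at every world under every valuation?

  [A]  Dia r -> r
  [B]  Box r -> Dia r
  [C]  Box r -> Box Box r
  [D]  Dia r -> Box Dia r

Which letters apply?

B

R is not transitive: s R t and t R s but not s R s.
R is not euclidean: s R t and s R y but not t R y.
R is serial: every world has an R-successor.
R is not a subset of the identity: s R t with s ≠ t.
(A) Dia r -> r is valid only on frames where every R-edge is a self-loop. Here R ⊄ identity — not valid.
(B) Box r -> Dia r (axiom D) characterises the serial frames. R is serial — valid.
(C) Box r -> Box Box r is axiom 4, which corresponds to transitivity. R is not transitive — not valid.
(D) Dia r -> Box Dia r is axiom 5; it is valid on a frame exactly when R is euclidean. R is not euclidean, so not valid.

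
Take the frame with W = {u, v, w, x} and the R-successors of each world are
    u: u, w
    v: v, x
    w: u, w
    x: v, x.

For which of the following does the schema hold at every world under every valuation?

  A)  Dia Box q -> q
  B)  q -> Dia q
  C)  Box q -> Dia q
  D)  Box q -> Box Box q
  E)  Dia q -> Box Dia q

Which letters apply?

R is reflexive: each world relates to itself.
R is symmetric: every R-edge is matched by its reverse.
R is transitive: R is closed under composition.
R is euclidean: any two R-successors of the same world are R-related.
R is serial: every world has an R-successor.
(A) Dia Box q -> q (the dual of axiom B) characterises the symmetric frames. R is symmetric — valid.
(B) q -> Dia q is the dual of axiom T; it is valid on a frame exactly when R is reflexive. R is reflexive, so valid.
(C) axiom D: valid iff R is serial. R is serial — valid.
(D) Box q -> Box Box q is axiom 4; it is valid on a frame exactly when R is transitive. R is transitive, so valid.
(E) Dia q -> Box Dia q is axiom 5, which corresponds to the euclidean property. R is euclidean — valid.

A, B, C, D, E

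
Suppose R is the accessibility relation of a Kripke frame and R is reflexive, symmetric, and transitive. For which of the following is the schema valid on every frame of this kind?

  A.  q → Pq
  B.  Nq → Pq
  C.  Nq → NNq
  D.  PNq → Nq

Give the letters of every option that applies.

A relation that is reflexive, symmetric, and transitive is also euclidean and serial.
(A) q → Pq (the dual of axiom T) characterises the reflexive frames. Every such R is reflexive — valid.
(B) Nq → Pq is axiom D; it is valid on a frame exactly when R is serial. Every such R is serial, so valid.
(C) Nq → NNq is axiom 4, which corresponds to transitivity. Every such R is transitive — valid.
(D) PNq → Nq is the dual of axiom 5, which corresponds to the euclidean property. Every such R is euclidean — valid.

A, B, C, D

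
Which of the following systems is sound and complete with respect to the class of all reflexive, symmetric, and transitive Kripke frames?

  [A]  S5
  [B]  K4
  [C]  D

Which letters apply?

(A) S5 is determined by exactly this class.
(B) K4 is determined by the class of transitive frames.
(C) D is determined by the class of serial frames.

A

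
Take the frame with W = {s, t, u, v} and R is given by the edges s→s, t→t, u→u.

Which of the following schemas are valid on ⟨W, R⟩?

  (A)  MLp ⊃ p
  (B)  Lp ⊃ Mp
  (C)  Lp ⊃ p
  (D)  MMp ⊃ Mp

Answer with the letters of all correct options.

A, D

R is not reflexive: not v R v.
R is symmetric: every R-edge is matched by its reverse.
R is transitive: R is closed under composition.
R is not serial: v has no R-successor.
(A) the dual of axiom B: valid iff R is symmetric. R is symmetric — valid.
(B) Lp ⊃ Mp (axiom D) characterises the serial frames. R is not serial — not valid.
(C) Lp ⊃ p is axiom T; it is valid on a frame exactly when R is reflexive. R is not reflexive, so not valid.
(D) MMp ⊃ Mp is the dual of axiom 4; it is valid on a frame exactly when R is transitive. R is transitive, so valid.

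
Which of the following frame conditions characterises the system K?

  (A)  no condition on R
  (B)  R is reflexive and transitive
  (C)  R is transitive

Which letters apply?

(A) K is sound and complete for exactly this class.
(B) this class determines S4, not K.
(C) this class determines K4, not K.

A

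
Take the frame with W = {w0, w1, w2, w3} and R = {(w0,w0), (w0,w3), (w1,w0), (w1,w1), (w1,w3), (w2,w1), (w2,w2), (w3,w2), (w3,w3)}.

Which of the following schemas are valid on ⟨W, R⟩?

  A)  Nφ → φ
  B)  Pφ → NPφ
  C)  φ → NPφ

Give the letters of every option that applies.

R is reflexive: each world relates to itself.
R is not symmetric: w0 R w3 but not w3 R w0.
R is not euclidean: w0 R w3 and w0 R w0 but not w3 R w0.
(A) Nφ → φ is axiom T; it is valid on a frame exactly when R is reflexive. R is reflexive, so valid.
(B) Pφ → NPφ is axiom 5; it is valid on a frame exactly when R is euclidean. R is not euclidean, so not valid.
(C) φ → NPφ is axiom B; it is valid on a frame exactly when R is symmetric. R is not symmetric, so not valid.

A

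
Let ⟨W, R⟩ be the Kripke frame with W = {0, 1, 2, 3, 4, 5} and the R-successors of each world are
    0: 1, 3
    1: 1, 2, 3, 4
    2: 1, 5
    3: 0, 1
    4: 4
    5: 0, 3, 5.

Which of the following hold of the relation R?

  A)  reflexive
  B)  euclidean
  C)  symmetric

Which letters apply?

(A) not reflexive: not 0 R 0.
(B) not euclidean: 1 R 2 and 1 R 3 but not 2 R 3.
(C) not symmetric: 0 R 1 but not 1 R 0.

none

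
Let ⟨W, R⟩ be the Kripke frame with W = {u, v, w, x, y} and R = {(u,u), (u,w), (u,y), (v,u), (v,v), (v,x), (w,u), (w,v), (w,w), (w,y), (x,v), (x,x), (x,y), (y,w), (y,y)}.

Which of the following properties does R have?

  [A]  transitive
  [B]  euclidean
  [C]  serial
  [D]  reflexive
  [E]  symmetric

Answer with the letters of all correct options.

C, D

(A) not transitive: u R w and w R v but not u R v.
(B) not euclidean: u R y and u R u but not y R u.
(C) serial: every world has an R-successor.
(D) reflexive: each world relates to itself.
(E) not symmetric: u R y but not y R u.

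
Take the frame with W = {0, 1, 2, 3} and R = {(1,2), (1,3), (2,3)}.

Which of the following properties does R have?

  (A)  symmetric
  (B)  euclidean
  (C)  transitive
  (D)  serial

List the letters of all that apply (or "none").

C

(A) not symmetric: 1 R 2 but not 2 R 1.
(B) not euclidean: 1 R 3 and 1 R 2 but not 3 R 2.
(C) transitive: R is closed under composition.
(D) not serial: 0 has no R-successor.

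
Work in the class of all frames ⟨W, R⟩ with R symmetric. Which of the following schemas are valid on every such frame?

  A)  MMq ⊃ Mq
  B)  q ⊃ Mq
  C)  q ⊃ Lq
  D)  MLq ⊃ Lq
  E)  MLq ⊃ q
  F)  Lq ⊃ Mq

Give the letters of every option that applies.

(A) MMq ⊃ Mq is the dual of axiom 4, which corresponds to transitivity. Such an R need not be transitive — not valid.
(B) q ⊃ Mq is the dual of axiom T; it is valid on a frame exactly when R is reflexive. Such an R need not be reflexive, so not valid.
(C) q ⊃ Lq is valid only on frames where every R-edge is a self-loop. Such an R need not be a subset of the identity — not valid.
(D) MLq ⊃ Lq is the dual of axiom 5; it is valid on a frame exactly when R is euclidean. Such an R need not be euclidean, so not valid.
(E) MLq ⊃ q (the dual of axiom B) characterises the symmetric frames. Every such R is symmetric — valid.
(F) Lq ⊃ Mq is axiom D; it is valid on a frame exactly when R is serial. Such an R need not be serial, so not valid.

E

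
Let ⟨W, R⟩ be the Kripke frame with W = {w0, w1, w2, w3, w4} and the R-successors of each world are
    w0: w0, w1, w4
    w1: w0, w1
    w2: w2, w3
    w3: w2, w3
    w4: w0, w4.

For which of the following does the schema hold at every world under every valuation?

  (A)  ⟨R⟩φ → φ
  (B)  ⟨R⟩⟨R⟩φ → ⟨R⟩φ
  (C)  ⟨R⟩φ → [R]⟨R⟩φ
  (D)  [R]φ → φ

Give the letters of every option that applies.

D

R is reflexive: each world relates to itself.
R is not transitive: w1 R w0 and w0 R w4 but not w1 R w4.
R is not euclidean: w0 R w1 and w0 R w4 but not w1 R w4.
R is not a subset of the identity: w0 R w1 with w0 ≠ w1.
(A) ⟨R⟩φ → φ (the converse of T) corresponds to R being a subset of the identity. Here R ⊄ identity, so not valid.
(B) ⟨R⟩⟨R⟩φ → ⟨R⟩φ is the dual of axiom 4; it is valid on a frame exactly when R is transitive. R is not transitive, so not valid.
(C) ⟨R⟩φ → [R]⟨R⟩φ is axiom 5; it is valid on a frame exactly when R is euclidean. R is not euclidean, so not valid.
(D) [R]φ → φ is axiom T, which corresponds to reflexivity. R is reflexive — valid.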